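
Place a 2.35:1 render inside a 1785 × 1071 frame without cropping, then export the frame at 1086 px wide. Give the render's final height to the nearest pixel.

Fitted into 1785×1071, the render spans the width; its height is 1785 / 2.350 ≈ 759.57 px.
Resizing to 1086 px wide multiplies everything by 0.6084: 759.57 → 462.13 px.

462 px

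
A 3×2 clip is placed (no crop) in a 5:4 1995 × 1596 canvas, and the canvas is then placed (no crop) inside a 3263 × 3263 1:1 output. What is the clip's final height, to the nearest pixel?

2175 px

3×2 in 1995×1596: fills the width, so the clip is 1995.00 × 1330.00.
5:4 in 3263×3263: fills the width, so the intermediate becomes 3263.00 × 2610.40 — a scale of ×1.6356.
So the clip's height is 1330.00 × 1.6356 ≈ 2175.33.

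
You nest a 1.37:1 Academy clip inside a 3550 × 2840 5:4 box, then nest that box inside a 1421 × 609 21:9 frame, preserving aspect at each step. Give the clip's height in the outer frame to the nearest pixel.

First fit — 1.37:1 Academy into 3550×2840 spans the width: 3550.00 × 2591.24.
The 5:4 canvas is height-limited in 1421×609, giving 761.25 × 609.00; scale factor 0.2144.
The clip scales with it: height 2591.24 × 0.2144 ≈ 555.66.

556 px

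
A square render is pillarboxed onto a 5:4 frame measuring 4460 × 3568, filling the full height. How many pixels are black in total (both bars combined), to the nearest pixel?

That makes the image 3568.0000 px wide (3568 × 1/1).
Leftover width: 4460 − 3568.0000 = 892.0000 px.
That's 892.0000 × 3568 ≈ 3182656 black pixels.

3182656 pixels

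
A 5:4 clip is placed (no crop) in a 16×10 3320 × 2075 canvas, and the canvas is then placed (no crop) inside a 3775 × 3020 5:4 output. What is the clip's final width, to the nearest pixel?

Inside the 3320×2075 canvas the clip is height-limited at 2593.75 × 2075.00.
16×10 in 3775×3020: fills the width, so the intermediate becomes 3775.00 × 2359.38 — a scale of ×1.1370.
The clip scales with it: width 2593.75 × 1.1370 ≈ 2949.22.

2949 px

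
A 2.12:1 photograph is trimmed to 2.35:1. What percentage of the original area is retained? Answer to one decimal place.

Going from 2.12:1 to 2.35:1 means cutting height while keeping width.
Area ratio = (2.120)/(2.350) = 90.21% retained.

90.2%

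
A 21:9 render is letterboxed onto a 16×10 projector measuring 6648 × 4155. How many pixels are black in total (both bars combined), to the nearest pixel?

8681338 pixels

Since 2.333 > 1.600, the render is width-limited.
The render is 6648 × 9/21 ≈ 2849.1429 px tall.
Black = 4155 − 2849.1429 = 1305.8571 px.
Bar area = 1305.8571 × 6648 ≈ 8681338 px.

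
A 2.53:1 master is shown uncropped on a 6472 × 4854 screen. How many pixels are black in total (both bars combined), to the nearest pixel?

2.53:1 (2.530) > 4×3 (1.333), so the master fills the width.
Content height = 6472 / 2.530 ≈ 2558.1028 px.
Leftover height: 4854 − 2558.1028 = 2295.8972 px.
Across the 6472-px span: 2295.8972 × 6472 ≈ 14859047 px.

14859047 pixels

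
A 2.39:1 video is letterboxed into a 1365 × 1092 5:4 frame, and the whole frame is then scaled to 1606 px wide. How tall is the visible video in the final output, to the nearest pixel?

672 px

In the 1365×1092 frame the video fills the width: height = 1365 / 2.390 ≈ 571.13 px.
Resizing to 1606 px wide multiplies everything by 1.1766: 571.13 → 671.97 px.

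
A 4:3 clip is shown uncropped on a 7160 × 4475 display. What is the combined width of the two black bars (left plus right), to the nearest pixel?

1193 px

4:3 (1.333) < 16:10 (1.600), so the clip fills the height.
That makes the image 5966.67 px wide (4475 × 4/3).
Leftover width: 7160 − 5966.67 = 1193.33 px.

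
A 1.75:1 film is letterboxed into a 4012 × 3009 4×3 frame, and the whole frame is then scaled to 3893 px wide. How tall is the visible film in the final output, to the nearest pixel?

In the 4012×3009 frame the film fills the width: height = 4012 / 1.750 ≈ 2292.57 px.
The frame scales by 3893/4012 = 0.9703; 2292.57 × 0.9703 ≈ 2224.57 px.

2225 px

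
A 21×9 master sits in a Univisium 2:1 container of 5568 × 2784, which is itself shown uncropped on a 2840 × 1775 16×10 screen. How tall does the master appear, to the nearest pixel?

1217 px

First fit — 21×9 into 5568×2784 spans the width: 5568.00 × 2386.29.
Second fit — the Univisium 2:1 canvas into 2840×1775 spans the width: 2840.00 × 1420.00 (×0.5101 from 5568×2784).
Applying the same ×0.5101: 2386.29 → 1217.14.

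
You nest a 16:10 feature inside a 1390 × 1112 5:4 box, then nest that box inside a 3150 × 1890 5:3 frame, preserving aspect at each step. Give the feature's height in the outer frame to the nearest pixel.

1477 px

First fit — 16:10 into 1390×1112 spans the width: 1390.00 × 868.75.
The 5:4 canvas is height-limited in 3150×1890, giving 2362.50 × 1890.00; scale factor 1.6996.
So the feature's height is 868.75 × 1.6996 ≈ 1476.56.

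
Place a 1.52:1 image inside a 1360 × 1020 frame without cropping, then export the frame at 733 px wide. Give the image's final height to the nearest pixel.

At 1360×1020 the image is width-limited, so height = 1360 / 1.520 ≈ 894.74 px.
The frame scales by 733/1360 = 0.5390; 894.74 × 0.5390 ≈ 482.24 px.

482 px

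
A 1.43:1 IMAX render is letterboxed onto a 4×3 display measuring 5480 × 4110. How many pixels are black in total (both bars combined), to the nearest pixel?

1522520 pixels

Since 1.430 > 1.333, the render is width-limited.
That makes the image 3832.1678 px tall (5480 / 1.430).
Black = 4110 − 3832.1678 = 277.8322 px.
Across the 5480-px span: 277.8322 × 5480 ≈ 1522520 px.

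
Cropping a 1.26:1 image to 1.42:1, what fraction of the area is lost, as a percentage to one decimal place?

Going from 1.26:1 to 1.42:1 means cutting height while keeping width.
Area ratio = (1.260)/(1.420) = 88.73%; the remaining 11.27% is cropped out.

11.3%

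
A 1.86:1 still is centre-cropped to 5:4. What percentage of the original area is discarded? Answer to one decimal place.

32.8%

5:4 is narrower than 1.86:1, so the crop keeps the full height and trims the width.
(1.250)/(1.860) ≈ 0.672 of the area survives, leaving 32.80% discarded.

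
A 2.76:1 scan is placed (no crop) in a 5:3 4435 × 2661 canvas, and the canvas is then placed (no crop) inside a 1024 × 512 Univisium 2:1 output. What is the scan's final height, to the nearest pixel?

309 px

2.76:1 in 4435×2661: fills the width, so the scan is 4435.00 × 1606.88.
The 5:3 canvas is height-limited in 1024×512, giving 853.33 × 512.00; scale factor 0.1924.
Applying the same ×0.1924: 1606.88 → 309.18.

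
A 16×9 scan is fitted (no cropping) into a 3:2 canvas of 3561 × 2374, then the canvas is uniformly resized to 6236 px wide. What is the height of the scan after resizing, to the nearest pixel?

At 3561×2374 the scan is width-limited, so height = 3561 × 9/16 ≈ 2003.06 px.
Scaling 3561 → 6236 is ×1.7512, so the height becomes 2003.06 × 1.7512 ≈ 3507.75 px.

3508 px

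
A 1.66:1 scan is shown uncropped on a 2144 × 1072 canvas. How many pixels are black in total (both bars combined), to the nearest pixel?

Since 1.660 < 2.000, the scan is height-limited.
The scan is 1072 × 1.660 ≈ 1779.5200 px wide.
2144 − 1779.5200 = 364.4800 px of bars.
Across the 1072-px span: 364.4800 × 1072 ≈ 390723 px.

390723 pixels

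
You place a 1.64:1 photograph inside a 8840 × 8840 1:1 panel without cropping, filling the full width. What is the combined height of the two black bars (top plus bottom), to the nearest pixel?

Content height = 8840 / 1.640 ≈ 5390.24 px.
Leftover height: 8840 − 5390.24 = 3449.76 px.

3450 px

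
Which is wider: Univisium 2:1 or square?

Univisium 2:1 = 2 and square = 1; 2 > 1.

Univisium 2:1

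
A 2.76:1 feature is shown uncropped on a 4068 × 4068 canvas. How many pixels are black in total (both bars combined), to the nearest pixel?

2.76:1 is wider than square, so it spans the full width.
Content height = 4068 / 2.760 ≈ 1473.9130 px.
4068 − 1473.9130 = 2594.0870 px of bars.
Across the 4068-px span: 2594.0870 × 4068 ≈ 10552746 px.

10552746 pixels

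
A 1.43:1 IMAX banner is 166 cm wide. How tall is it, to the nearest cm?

At 1.43:1 IMAX, 166 / 1.430 ≈ 116.08.

116 cm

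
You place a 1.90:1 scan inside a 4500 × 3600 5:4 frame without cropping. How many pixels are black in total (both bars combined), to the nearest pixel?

5542105 pixels

1.90:1 (1.900) > 5:4 (1.250), so the scan fills the width.
The scan is 4500 / 1.900 ≈ 2368.4211 px tall.
3600 − 2368.4211 = 1231.5789 px of bars.
Bar area = 1231.5789 × 4500 ≈ 5542105 px.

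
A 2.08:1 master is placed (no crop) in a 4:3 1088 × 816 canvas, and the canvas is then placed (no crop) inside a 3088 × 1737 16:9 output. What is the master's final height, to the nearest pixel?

2.08:1 in 1088×816: fills the width, so the master is 1088.00 × 523.08.
4:3 in 3088×1737: fills the height, so the intermediate becomes 2316.00 × 1737.00 — a scale of ×2.1287.
The master scales with it: height 523.08 × 2.1287 ≈ 1113.46.

1113 px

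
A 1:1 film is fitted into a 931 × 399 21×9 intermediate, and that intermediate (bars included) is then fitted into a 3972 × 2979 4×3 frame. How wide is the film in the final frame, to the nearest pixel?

First fit — 1:1 into 931×399 spans the height: 399.00 × 399.00.
Second fit — the 21×9 canvas into 3972×2979 spans the width: 3972.00 × 1702.29 (×4.2664 from 931×399).
Applying the same ×4.2664: 399.00 → 1702.29.

1702 px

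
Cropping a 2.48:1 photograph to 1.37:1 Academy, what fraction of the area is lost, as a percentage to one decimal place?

44.8%

1.37:1 Academy is narrower than 2.48:1, so the crop keeps the full height and trims the width.
Area ratio = (1.370)/(2.480) = 55.24%; the remaining 44.76% is cropped out.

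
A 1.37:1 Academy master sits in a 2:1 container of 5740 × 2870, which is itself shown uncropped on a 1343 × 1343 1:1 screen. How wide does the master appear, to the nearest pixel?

1.37:1 Academy in 5740×2870: fills the height, so the master is 3931.90 × 2870.00.
The 2:1 canvas is width-limited in 1343×1343, giving 1343.00 × 671.50; scale factor 0.2340.
Applying the same ×0.2340: 3931.90 → 919.96.

920 px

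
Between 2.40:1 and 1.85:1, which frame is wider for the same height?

2.40:1

2.4 and 1.85; 2.4 > 1.85.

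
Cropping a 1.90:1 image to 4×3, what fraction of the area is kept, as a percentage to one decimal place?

70.2%

The height stays; only width is cut (since 4×3 is narrower than 1.90:1).
(1.333)/(1.900) ≈ 0.702 of the area survives.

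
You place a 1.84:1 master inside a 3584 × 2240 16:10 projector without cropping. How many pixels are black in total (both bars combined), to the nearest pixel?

Since 1.840 > 1.600, the master is width-limited.
The master is 3584 / 1.840 ≈ 1947.8261 px tall.
2240 − 1947.8261 = 292.1739 px of bars.
That's 292.1739 × 3584 ≈ 1047151 black pixels.

1047151 pixels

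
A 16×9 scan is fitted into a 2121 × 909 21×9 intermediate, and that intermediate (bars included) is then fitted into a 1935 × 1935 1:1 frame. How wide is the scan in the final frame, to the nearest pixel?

16×9 in 2121×909: fills the height, so the scan is 1616.00 × 909.00.
21×9 in 1935×1935: fills the width, so the intermediate becomes 1935.00 × 829.29 — a scale of ×0.9123.
The scan scales with it: width 1616.00 × 0.9123 ≈ 1474.29.

1474 px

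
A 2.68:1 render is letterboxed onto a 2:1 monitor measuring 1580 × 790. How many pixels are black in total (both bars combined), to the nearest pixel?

Since 2.680 > 2.000, the render is width-limited.
The render is 1580 / 2.680 ≈ 589.5522 px tall.
Black = 790 − 589.5522 = 200.4478 px.
Bar area = 200.4478 × 1580 ≈ 316707 px.

316707 pixels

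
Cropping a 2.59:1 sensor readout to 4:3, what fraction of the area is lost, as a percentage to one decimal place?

Going from 2.59:1 to 4:3 means cutting width while keeping height.
(1.333)/(2.590) ≈ 0.515 of the area survives, leaving 48.52% discarded.

48.5%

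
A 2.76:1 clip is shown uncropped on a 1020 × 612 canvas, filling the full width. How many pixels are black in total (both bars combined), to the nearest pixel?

That makes the image 369.5652 px tall (1020 / 2.760).
Black = 612 − 369.5652 = 242.4348 px.
That's 242.4348 × 1020 ≈ 247283 black pixels.

247283 pixels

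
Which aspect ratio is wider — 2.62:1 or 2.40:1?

2.62 and 2.4; 2.62 > 2.4.

2.62:1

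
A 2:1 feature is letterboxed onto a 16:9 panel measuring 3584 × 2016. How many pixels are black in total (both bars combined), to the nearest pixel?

802816 pixels

2:1 (2.000) > 16:9 (1.778), so the feature fills the width.
Content height = 3584 × 1/2 ≈ 1792.0000 px.
2016 − 1792.0000 = 224.0000 px of bars.
Across the 3584-px span: 224.0000 × 3584 ≈ 802816 px.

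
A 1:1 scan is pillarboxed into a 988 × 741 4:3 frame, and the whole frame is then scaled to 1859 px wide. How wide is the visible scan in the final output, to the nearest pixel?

At 988×741 the scan is height-limited, so width = 741 × 1/1 ≈ 741.00 px.
The frame scales by 1859/988 = 1.8816; 741.00 × 1.8816 ≈ 1394.25 px.

1394 px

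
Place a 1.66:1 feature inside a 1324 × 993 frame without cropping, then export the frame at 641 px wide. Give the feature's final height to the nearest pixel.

386 px

At 1324×993 the feature is width-limited, so height = 1324 / 1.660 ≈ 797.59 px.
Scaling 1324 → 641 is ×0.4841, so the height becomes 797.59 × 0.4841 ≈ 386.14 px.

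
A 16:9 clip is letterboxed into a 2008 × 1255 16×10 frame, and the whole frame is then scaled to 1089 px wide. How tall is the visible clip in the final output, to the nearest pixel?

613 px

At 2008×1255 the clip is width-limited, so height = 2008 × 9/16 ≈ 1129.50 px.
Scaling 2008 → 1089 is ×0.5423, so the height becomes 1129.50 × 0.5423 ≈ 612.56 px.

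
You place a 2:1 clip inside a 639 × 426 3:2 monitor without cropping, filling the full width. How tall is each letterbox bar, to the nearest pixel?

53 px

That makes the image 319.50 px tall (639 × 1/2).
426 − 319.50 = 106.50 px of bars (53.25 each).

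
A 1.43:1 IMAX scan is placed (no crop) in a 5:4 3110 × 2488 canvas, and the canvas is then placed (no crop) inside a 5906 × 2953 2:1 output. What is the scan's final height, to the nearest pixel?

2581 px

1.43:1 IMAX in 3110×2488: fills the width, so the scan is 3110.00 × 2174.83.
5:4 in 5906×2953: fills the height, so the intermediate becomes 3691.25 × 2953.00 — a scale of ×1.1869.
So the scan's height is 2174.83 × 1.1869 ≈ 2581.29.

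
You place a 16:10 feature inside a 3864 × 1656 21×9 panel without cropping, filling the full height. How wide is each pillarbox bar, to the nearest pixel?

That makes the image 2649.60 px wide (1656 × 16/10).
3864 − 2649.60 = 1214.40 px of bars (607.20 each).

607 px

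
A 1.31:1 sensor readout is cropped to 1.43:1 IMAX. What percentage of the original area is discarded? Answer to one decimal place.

8.4%

Going from 1.31:1 to 1.43:1 IMAX means cutting height while keeping width.
(1.310)/(1.430) ≈ 0.916 of the area survives, leaving 8.39% discarded.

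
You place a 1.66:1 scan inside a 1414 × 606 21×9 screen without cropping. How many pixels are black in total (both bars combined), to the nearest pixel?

1.66:1 (1.660) < 21×9 (2.333), so the scan fills the height.
Content width = 606 × 1.660 ≈ 1005.9600 px.
1414 − 1005.9600 = 408.0400 px of bars.
Bar area = 408.0400 × 606 ≈ 247272 px.

247272 pixels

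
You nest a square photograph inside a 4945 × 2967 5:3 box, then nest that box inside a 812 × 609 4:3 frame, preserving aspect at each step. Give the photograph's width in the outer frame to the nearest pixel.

487 px

Inside the 4945×2967 canvas the photograph is height-limited at 2967.00 × 2967.00.
Second fit — the 5:3 canvas into 812×609 spans the width: 812.00 × 487.20 (×0.1642 from 4945×2967).
The photograph scales with it: width 2967.00 × 0.1642 ≈ 487.20.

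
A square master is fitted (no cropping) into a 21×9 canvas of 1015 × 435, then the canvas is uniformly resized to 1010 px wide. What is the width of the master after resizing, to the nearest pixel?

433 px

In the 1015×435 frame the master fills the height: width = 435 × 1/1 ≈ 435.00 px.
The frame scales by 1010/1015 = 0.9951; 435.00 × 0.9951 ≈ 432.86 px.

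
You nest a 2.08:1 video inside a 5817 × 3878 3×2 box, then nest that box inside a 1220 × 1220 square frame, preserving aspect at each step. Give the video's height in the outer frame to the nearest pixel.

Inside the 5817×3878 canvas the video is width-limited at 5817.00 × 2796.63.
Second fit — the 3×2 canvas into 1220×1220 spans the width: 1220.00 × 813.33 (×0.2097 from 5817×3878).
So the video's height is 2796.63 × 0.2097 ≈ 586.54.

587 px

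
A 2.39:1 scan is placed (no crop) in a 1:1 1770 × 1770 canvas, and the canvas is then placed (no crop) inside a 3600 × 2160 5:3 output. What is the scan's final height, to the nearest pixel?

904 px

2.39:1 in 1770×1770: fills the width, so the scan is 1770.00 × 740.59.
Second fit — the 1:1 canvas into 3600×2160 spans the height: 2160.00 × 2160.00 (×1.2203 from 1770×1770).
Applying the same ×1.2203: 740.59 → 903.77.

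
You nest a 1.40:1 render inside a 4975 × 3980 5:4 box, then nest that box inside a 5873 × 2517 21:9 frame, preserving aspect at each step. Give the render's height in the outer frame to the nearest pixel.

2247 px

First fit — 1.40:1 into 4975×3980 spans the width: 4975.00 × 3553.57.
Second fit — the 5:4 canvas into 5873×2517 spans the height: 3146.25 × 2517.00 (×0.6324 from 4975×3980).
So the render's height is 3553.57 × 0.6324 ≈ 2247.32.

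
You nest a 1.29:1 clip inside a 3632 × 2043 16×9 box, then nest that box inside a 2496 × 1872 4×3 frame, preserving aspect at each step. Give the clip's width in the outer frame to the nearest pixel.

1811 px

Inside the 3632×2043 canvas the clip is height-limited at 2635.47 × 2043.00.
Second fit — the 16×9 canvas into 2496×1872 spans the width: 2496.00 × 1404.00 (×0.6872 from 3632×2043).
Applying the same ×0.6872: 2635.47 → 1811.16.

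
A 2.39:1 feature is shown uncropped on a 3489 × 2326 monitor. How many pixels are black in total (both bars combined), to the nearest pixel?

3022058 pixels

2.39:1 (2.390) > 3×2 (1.500), so the feature fills the width.
The feature is 3489 / 2.390 ≈ 1459.8326 px tall.
Leftover height: 2326 − 1459.8326 = 866.1674 px.
That's 866.1674 × 3489 ≈ 3022058 black pixels.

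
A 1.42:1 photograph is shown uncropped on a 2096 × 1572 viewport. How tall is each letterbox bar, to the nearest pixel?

48 px

Since 1.420 > 1.333, the photograph is width-limited.
Content height = 2096 / 1.420 ≈ 1476.06 px.
Leftover height: 1572 − 1476.06 = 95.94 px → 47.97 each side.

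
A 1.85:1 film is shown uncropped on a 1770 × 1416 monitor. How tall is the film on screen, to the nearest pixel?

957 px

Since 1.850 > 1.250, the film is width-limited.
The film is 1770 / 1.850 ≈ 956.76 px tall.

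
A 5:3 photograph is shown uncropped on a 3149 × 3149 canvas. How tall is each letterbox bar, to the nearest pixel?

630 px

Since 1.667 > 1.000, the photograph is width-limited.
The photograph is 3149 × 3/5 ≈ 1889.40 px tall.
Black = 3149 − 1889.40 = 1259.60 px, or 629.80 per bar.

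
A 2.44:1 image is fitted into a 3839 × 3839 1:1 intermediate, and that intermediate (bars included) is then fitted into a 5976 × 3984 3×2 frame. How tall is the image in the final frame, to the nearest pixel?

1633 px

Inside the 3839×3839 canvas the image is width-limited at 3839.00 × 1573.36.
Second fit — the 1:1 canvas into 5976×3984 spans the height: 3984.00 × 3984.00 (×1.0378 from 3839×3839).
Applying the same ×1.0378: 1573.36 → 1632.79.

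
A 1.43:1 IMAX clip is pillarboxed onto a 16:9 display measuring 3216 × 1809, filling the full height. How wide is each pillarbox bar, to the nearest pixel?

That makes the image 2586.87 px wide (1809 × 1.430).
3216 − 2586.87 = 629.13 px of bars (314.56 each).

315 px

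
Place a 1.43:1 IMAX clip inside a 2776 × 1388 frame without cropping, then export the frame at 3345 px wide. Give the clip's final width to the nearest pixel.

In the 2776×1388 frame the clip fills the height: width = 1388 × 1.430 ≈ 1984.84 px.
The frame scales by 3345/2776 = 1.2050; 1984.84 × 1.2050 ≈ 2391.68 px.

2392 px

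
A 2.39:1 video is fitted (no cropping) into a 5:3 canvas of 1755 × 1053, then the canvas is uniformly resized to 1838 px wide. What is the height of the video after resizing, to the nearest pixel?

Fitted into 1755×1053, the video spans the width; its height is 1755 / 2.390 ≈ 734.31 px.
Resizing to 1838 px wide multiplies everything by 1.0473: 734.31 → 769.04 px.

769 px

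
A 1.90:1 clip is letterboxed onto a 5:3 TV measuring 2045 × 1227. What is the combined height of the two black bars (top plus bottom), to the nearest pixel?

1.90:1 is wider than 5:3, so it spans the full width.
That makes the image 1076.32 px tall (2045 / 1.900).
Black = 1227 − 1076.32 = 150.68 px.

151 px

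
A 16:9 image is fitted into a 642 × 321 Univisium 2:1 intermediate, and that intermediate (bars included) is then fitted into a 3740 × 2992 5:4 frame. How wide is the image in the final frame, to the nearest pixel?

16:9 in 642×321: fills the height, so the image is 570.67 × 321.00.
Second fit — the Univisium 2:1 canvas into 3740×2992 spans the width: 3740.00 × 1870.00 (×5.8255 from 642×321).
So the image's width is 570.67 × 5.8255 ≈ 3324.44.

3324 px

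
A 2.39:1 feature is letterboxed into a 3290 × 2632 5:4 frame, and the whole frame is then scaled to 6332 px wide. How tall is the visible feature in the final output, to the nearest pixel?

At 3290×2632 the feature is width-limited, so height = 3290 / 2.390 ≈ 1376.57 px.
Resizing to 6332 px wide multiplies everything by 1.9246: 1376.57 → 2649.37 px.

2649 px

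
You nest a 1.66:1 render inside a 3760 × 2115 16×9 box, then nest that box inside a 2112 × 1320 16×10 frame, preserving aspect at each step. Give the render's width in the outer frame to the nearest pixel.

1972 px

First fit — 1.66:1 into 3760×2115 spans the height: 3510.90 × 2115.00.
16×9 in 2112×1320: fills the width, so the intermediate becomes 2112.00 × 1188.00 — a scale of ×0.5617.
Applying the same ×0.5617: 3510.90 → 1972.08.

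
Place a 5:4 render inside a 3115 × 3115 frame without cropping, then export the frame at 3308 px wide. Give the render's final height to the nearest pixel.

2646 px

In the 3115×3115 frame the render fills the width: height = 3115 × 4/5 ≈ 2492.00 px.
The frame scales by 3308/3115 = 1.0620; 2492.00 × 1.0620 ≈ 2646.40 px.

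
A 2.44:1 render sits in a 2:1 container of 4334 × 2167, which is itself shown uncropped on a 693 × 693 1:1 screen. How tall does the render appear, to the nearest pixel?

284 px

2.44:1 in 4334×2167: fills the width, so the render is 4334.00 × 1776.23.
2:1 in 693×693: fills the width, so the intermediate becomes 693.00 × 346.50 — a scale of ×0.1599.
The render scales with it: height 1776.23 × 0.1599 ≈ 284.02.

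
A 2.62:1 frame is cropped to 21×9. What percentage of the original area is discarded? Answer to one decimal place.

10.9%

Going from 2.62:1 to 21×9 means cutting width while keeping height.
(2.333)/(2.620) ≈ 0.891 of the area survives, leaving 10.94% discarded.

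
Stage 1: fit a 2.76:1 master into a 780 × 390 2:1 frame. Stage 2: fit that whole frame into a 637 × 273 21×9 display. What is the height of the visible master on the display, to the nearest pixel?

198 px

Inside the 780×390 canvas the master is width-limited at 780.00 × 282.61.
2:1 in 637×273: fills the height, so the intermediate becomes 546.00 × 273.00 — a scale of ×0.7000.
So the master's height is 282.61 × 0.7000 ≈ 197.83.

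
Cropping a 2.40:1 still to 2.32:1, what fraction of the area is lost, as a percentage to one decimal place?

Going from 2.40:1 to 2.32:1 means cutting width while keeping height.
Fraction kept = (2.320)/(2.400) ≈ 96.67%, so 3.33% is lost.

3.3%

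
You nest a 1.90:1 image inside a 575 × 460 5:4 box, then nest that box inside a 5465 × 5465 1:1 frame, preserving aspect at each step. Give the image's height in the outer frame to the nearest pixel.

2876 px

Inside the 575×460 canvas the image is width-limited at 575.00 × 302.63.
5:4 in 5465×5465: fills the width, so the intermediate becomes 5465.00 × 4372.00 — a scale of ×9.5043.
The image scales with it: height 302.63 × 9.5043 ≈ 2876.32.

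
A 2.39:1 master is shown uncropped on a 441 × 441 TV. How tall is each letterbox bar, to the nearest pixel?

128 px

Since 2.390 > 1.000, the master is width-limited.
The master is 441 / 2.390 ≈ 184.52 px tall.
441 − 184.52 = 256.48 px of bars (128.24 each).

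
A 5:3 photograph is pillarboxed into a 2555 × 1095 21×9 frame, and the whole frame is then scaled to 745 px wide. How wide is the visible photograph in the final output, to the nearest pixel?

At 2555×1095 the photograph is height-limited, so width = 1095 × 5/3 ≈ 1825.00 px.
Resizing to 745 px wide multiplies everything by 0.2916: 1825.00 → 532.14 px.

532 px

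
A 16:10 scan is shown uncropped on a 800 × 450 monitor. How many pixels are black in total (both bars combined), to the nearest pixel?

36000 pixels

Since 1.600 < 1.778, the scan is height-limited.
Content width = 450 × 16/10 ≈ 720.0000 px.
800 − 720.0000 = 80.0000 px of bars.
That's 80.0000 × 450 ≈ 36000 black pixels.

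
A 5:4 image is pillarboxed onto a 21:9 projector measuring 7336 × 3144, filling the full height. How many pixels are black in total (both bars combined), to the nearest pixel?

Content width = 3144 × 5/4 ≈ 3930.0000 px.
7336 − 3930.0000 = 3406.0000 px of bars.
That's 3406.0000 × 3144 ≈ 10708464 black pixels.

10708464 pixels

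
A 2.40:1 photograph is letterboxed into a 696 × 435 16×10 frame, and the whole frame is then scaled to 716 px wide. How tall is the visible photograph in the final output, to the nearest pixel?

298 px

Fitted into 696×435, the photograph spans the width; its height is 696 / 2.400 ≈ 290.00 px.
Resizing to 716 px wide multiplies everything by 1.0287: 290.00 → 298.33 px.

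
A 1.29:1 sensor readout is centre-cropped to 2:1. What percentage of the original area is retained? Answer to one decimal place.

Going from 1.29:1 to 2:1 means cutting height while keeping width.
Fraction kept = (1.290)/(2.000) ≈ 64.50%.

64.5%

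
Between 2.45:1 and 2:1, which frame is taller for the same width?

2:1

2.45 and 2; 2.45 > 2. The smaller width-to-height ratio is the taller frame.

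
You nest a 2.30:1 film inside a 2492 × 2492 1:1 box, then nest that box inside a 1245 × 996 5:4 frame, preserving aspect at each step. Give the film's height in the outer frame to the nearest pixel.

433 px

Inside the 2492×2492 canvas the film is width-limited at 2492.00 × 1083.48.
1:1 in 1245×996: fills the height, so the intermediate becomes 996.00 × 996.00 — a scale of ×0.3997.
So the film's height is 1083.48 × 0.3997 ≈ 433.04.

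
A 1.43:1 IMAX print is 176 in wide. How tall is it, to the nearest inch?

123 in

Height = 176 / 1.430 = 123.08.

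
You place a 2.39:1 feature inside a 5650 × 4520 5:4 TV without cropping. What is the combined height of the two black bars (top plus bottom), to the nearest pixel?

2156 px

2.39:1 is wider than 5:4, so it spans the full width.
Content height = 5650 / 2.390 ≈ 2364.02 px.
Leftover height: 4520 − 2364.02 = 2155.98 px.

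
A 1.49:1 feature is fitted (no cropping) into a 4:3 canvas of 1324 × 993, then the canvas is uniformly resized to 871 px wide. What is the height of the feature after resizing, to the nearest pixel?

585 px

Fitted into 1324×993, the feature spans the width; its height is 1324 / 1.490 ≈ 888.59 px.
The frame scales by 871/1324 = 0.6579; 888.59 × 0.6579 ≈ 584.56 px.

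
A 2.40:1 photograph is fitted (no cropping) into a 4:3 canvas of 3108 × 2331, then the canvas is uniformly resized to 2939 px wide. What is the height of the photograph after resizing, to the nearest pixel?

1225 px

At 3108×2331 the photograph is width-limited, so height = 3108 / 2.400 ≈ 1295.00 px.
Resizing to 2939 px wide multiplies everything by 0.9456: 1295.00 → 1224.58 px.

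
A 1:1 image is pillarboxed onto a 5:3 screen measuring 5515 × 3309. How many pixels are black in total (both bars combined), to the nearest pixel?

1:1 is narrower than 5:3, so it spans the full height.
That makes the image 3309.0000 px wide (3309 × 1/1).
Black = 5515 − 3309.0000 = 2206.0000 px.
Bar area = 2206.0000 × 3309 ≈ 7299654 px.

7299654 pixels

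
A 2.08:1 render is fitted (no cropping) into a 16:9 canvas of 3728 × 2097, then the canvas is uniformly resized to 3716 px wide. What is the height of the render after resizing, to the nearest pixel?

1787 px

At 3728×2097 the render is width-limited, so height = 3728 / 2.080 ≈ 1792.31 px.
The frame scales by 3716/3728 = 0.9968; 1792.31 × 0.9968 ≈ 1786.54 px.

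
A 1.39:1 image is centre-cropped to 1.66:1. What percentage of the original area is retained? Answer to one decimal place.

1.66:1 is wider than 1.39:1, so the crop keeps the full width and trims the height.
Fraction kept = (1.390)/(1.660) ≈ 83.73%.

83.7%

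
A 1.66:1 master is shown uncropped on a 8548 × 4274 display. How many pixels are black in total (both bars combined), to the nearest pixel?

1.66:1 (1.660) < Univisium 2:1 (2.000), so the master fills the height.
The master is 4274 × 1.660 ≈ 7094.8400 px wide.
8548 − 7094.8400 = 1453.1600 px of bars.
Bar area = 1453.1600 × 4274 ≈ 6210806 px.

6210806 pixels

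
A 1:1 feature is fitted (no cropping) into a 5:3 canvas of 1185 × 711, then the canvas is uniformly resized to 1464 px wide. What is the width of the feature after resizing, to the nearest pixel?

878 px

In the 1185×711 frame the feature fills the height: width = 711 × 1/1 ≈ 711.00 px.
The frame scales by 1464/1185 = 1.2354; 711.00 × 1.2354 ≈ 878.40 px.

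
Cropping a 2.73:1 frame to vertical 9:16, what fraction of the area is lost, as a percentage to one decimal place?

Going from 2.73:1 to vertical 9:16 means cutting width while keeping height.
Fraction kept = (0.562)/(2.730) ≈ 20.60%, so 79.40% is lost.

79.4%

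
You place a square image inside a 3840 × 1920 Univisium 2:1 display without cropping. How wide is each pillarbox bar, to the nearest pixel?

960 px

Since 1.000 < 2.000, the image is height-limited.
That makes the image 1920.00 px wide (1920 × 1/1).
3840 − 1920.00 = 1920.00 px of bars (960.00 each).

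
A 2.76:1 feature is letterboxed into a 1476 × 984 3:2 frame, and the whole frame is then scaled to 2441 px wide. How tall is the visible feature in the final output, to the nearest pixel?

In the 1476×984 frame the feature fills the width: height = 1476 / 2.760 ≈ 534.78 px.
Scaling 1476 → 2441 is ×1.6538, so the height becomes 534.78 × 1.6538 ≈ 884.42 px.

884 px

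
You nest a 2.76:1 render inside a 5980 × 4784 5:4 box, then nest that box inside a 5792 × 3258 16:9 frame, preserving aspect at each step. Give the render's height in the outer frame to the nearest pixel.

1476 px

Inside the 5980×4784 canvas the render is width-limited at 5980.00 × 2166.67.
5:4 in 5792×3258: fills the height, so the intermediate becomes 4072.50 × 3258.00 — a scale of ×0.6810.
So the render's height is 2166.67 × 0.6810 ≈ 1475.54.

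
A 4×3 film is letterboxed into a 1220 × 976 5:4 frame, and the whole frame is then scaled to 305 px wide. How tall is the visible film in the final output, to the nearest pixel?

229 px

In the 1220×976 frame the film fills the width: height = 1220 × 3/4 ≈ 915.00 px.
Resizing to 305 px wide multiplies everything by 0.2500: 915.00 → 228.75 px.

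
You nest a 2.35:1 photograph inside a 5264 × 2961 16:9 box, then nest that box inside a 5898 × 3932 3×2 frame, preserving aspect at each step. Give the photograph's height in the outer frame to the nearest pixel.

2510 px

First fit — 2.35:1 into 5264×2961 spans the width: 5264.00 × 2240.00.
The 16:9 canvas is width-limited in 5898×3932, giving 5898.00 × 3317.62; scale factor 1.1204.
So the photograph's height is 2240.00 × 1.1204 ≈ 2509.79.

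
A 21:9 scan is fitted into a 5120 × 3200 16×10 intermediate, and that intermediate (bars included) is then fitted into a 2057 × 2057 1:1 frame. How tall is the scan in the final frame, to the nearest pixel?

First fit — 21:9 into 5120×3200 spans the width: 5120.00 × 2194.29.
16×10 in 2057×2057: fills the width, so the intermediate becomes 2057.00 × 1285.62 — a scale of ×0.4018.
Applying the same ×0.4018: 2194.29 → 881.57.

882 px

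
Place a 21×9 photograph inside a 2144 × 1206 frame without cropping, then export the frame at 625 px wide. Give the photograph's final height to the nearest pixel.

At 2144×1206 the photograph is width-limited, so height = 2144 × 9/21 ≈ 918.86 px.
Resizing to 625 px wide multiplies everything by 0.2915: 918.86 → 267.86 px.

268 px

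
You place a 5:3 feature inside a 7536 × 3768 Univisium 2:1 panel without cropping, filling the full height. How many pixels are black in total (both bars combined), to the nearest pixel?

Content width = 3768 × 5/3 ≈ 6280.0000 px.
Black = 7536 − 6280.0000 = 1256.0000 px.
Across the 3768-px span: 1256.0000 × 3768 ≈ 4732608 px.

4732608 pixels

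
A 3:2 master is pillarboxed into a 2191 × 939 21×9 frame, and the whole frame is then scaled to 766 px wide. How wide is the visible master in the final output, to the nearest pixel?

492 px

Fitted into 2191×939, the master spans the height; its width is 939 × 3/2 ≈ 1408.50 px.
Resizing to 766 px wide multiplies everything by 0.3496: 1408.50 → 492.43 px.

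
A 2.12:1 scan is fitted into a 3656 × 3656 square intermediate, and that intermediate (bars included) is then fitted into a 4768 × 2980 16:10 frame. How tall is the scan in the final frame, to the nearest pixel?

1406 px

2.12:1 in 3656×3656: fills the width, so the scan is 3656.00 × 1724.53.
Second fit — the square canvas into 4768×2980 spans the height: 2980.00 × 2980.00 (×0.8151 from 3656×3656).
Applying the same ×0.8151: 1724.53 → 1405.66.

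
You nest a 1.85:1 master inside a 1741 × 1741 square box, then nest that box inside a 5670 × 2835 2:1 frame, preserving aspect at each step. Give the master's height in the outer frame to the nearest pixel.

1532 px

First fit — 1.85:1 into 1741×1741 spans the width: 1741.00 × 941.08.
Second fit — the square canvas into 5670×2835 spans the height: 2835.00 × 2835.00 (×1.6284 from 1741×1741).
The master scales with it: height 941.08 × 1.6284 ≈ 1532.43.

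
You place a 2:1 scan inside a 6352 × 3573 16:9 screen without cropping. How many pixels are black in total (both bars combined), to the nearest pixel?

2:1 is wider than 16:9, so it spans the full width.
Content height = 6352 × 1/2 ≈ 3176.0000 px.
3573 − 3176.0000 = 397.0000 px of bars.
That's 397.0000 × 6352 ≈ 2521744 black pixels.

2521744 pixels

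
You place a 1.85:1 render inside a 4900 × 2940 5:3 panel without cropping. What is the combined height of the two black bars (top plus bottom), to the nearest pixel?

291 px

1.85:1 is wider than 5:3, so it spans the full width.
Content height = 4900 / 1.850 ≈ 2648.65 px.
2940 − 2648.65 = 291.35 px of bars.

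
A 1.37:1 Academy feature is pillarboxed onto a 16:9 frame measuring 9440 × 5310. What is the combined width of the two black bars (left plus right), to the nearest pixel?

2165 px

Since 1.370 < 1.778, the feature is height-limited.
The feature is 5310 × 1.370 ≈ 7274.70 px wide.
Black = 9440 − 7274.70 = 2165.30 px.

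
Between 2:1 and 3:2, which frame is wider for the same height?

2 and 3:2 = 1.5; 2 > 1.5.

2:1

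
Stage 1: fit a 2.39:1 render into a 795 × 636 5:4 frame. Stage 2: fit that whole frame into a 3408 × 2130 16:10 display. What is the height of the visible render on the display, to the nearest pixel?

1114 px

2.39:1 in 795×636: fills the width, so the render is 795.00 × 332.64.
5:4 in 3408×2130: fills the height, so the intermediate becomes 2662.50 × 2130.00 — a scale of ×3.3491.
So the render's height is 332.64 × 3.3491 ≈ 1114.02.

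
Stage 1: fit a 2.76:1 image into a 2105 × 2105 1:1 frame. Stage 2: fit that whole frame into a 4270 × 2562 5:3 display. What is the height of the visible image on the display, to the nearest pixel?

928 px

Inside the 2105×2105 canvas the image is width-limited at 2105.00 × 762.68.
Second fit — the 1:1 canvas into 4270×2562 spans the height: 2562.00 × 2562.00 (×1.2171 from 2105×2105).
The image scales with it: height 762.68 × 1.2171 ≈ 928.26.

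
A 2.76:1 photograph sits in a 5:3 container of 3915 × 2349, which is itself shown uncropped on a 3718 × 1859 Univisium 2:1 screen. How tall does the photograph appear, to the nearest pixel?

1123 px

Inside the 3915×2349 canvas the photograph is width-limited at 3915.00 × 1418.48.
5:3 in 3718×1859: fills the height, so the intermediate becomes 3098.33 × 1859.00 — a scale of ×0.7914.
So the photograph's height is 1418.48 × 0.7914 ≈ 1122.58.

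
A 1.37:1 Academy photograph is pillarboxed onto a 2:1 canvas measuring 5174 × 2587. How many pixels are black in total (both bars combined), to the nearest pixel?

1.37:1 Academy (1.370) < 2:1 (2.000), so the photograph fills the height.
Content width = 2587 × 1.370 ≈ 3544.1900 px.
Black = 5174 − 3544.1900 = 1629.8100 px.
Bar area = 1629.8100 × 2587 ≈ 4216318 px.

4216318 pixels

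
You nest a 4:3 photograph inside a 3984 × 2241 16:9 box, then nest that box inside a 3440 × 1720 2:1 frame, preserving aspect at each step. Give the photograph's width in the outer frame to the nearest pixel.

4:3 in 3984×2241: fills the height, so the photograph is 2988.00 × 2241.00.
16:9 in 3440×1720: fills the height, so the intermediate becomes 3057.78 × 1720.00 — a scale of ×0.7675.
Applying the same ×0.7675: 2988.00 → 2293.33.

2293 px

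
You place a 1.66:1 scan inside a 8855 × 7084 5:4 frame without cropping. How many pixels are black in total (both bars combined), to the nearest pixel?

15493263 pixels

1.66:1 (1.660) > 5:4 (1.250), so the scan fills the width.
The scan is 8855 / 1.660 ≈ 5334.3373 px tall.
Black = 7084 − 5334.3373 = 1749.6627 px.
Across the 8855-px span: 1749.6627 × 8855 ≈ 15493263 px.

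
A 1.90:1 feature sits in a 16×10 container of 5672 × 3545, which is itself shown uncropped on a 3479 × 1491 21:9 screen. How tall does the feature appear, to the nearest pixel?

Inside the 5672×3545 canvas the feature is width-limited at 5672.00 × 2985.26.
The 16×10 canvas is height-limited in 3479×1491, giving 2385.60 × 1491.00; scale factor 0.4206.
Applying the same ×0.4206: 2985.26 → 1255.58.

1256 px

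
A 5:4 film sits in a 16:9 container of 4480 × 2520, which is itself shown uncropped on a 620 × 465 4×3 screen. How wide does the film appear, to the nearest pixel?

436 px

Inside the 4480×2520 canvas the film is height-limited at 3150.00 × 2520.00.
16:9 in 620×465: fills the width, so the intermediate becomes 620.00 × 348.75 — a scale of ×0.1384.
The film scales with it: width 3150.00 × 0.1384 ≈ 435.94.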